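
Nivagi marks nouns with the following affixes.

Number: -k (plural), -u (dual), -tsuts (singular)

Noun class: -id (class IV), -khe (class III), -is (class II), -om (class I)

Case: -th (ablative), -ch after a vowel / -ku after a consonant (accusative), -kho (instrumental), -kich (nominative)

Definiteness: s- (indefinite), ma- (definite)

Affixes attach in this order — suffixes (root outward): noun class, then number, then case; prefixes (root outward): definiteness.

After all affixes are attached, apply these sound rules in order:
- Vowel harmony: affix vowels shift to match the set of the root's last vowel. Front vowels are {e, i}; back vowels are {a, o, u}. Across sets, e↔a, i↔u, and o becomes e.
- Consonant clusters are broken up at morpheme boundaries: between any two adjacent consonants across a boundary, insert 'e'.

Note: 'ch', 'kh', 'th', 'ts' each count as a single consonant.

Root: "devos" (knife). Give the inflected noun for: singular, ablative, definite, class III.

madevosekhatsutseth

Attach noun class class III -khe → devoskhe.
Attach number singular -tsuts → devoskhetsuts.
Attach case ablative -th → devoskhetsutsth.
Attach definiteness definite ma- → madevoskhetsutsth.
Apply vowel harmony: madevoskhetsutsth → madevoskhatsutsth.
Apply epenthesis: madevoskhatsutsth → madevosekhatsutseth.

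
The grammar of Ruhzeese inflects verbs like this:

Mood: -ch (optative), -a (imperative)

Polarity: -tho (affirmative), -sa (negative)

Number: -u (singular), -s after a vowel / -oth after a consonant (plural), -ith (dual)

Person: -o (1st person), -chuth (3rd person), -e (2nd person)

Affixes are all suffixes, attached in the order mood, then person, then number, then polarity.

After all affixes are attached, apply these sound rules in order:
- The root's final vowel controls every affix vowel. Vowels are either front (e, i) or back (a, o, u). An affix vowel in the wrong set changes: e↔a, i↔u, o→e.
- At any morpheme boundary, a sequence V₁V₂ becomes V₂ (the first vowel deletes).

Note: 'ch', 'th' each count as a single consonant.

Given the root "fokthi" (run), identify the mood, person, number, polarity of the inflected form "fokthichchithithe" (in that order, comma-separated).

optative, 3rd person, singular, affirmative

Segment: fokthi-ch-chuth-u-tho.
mood: -ch → optative.
person: -chuth → 3rd person.
number: -u → singular.
polarity: -tho → affirmative.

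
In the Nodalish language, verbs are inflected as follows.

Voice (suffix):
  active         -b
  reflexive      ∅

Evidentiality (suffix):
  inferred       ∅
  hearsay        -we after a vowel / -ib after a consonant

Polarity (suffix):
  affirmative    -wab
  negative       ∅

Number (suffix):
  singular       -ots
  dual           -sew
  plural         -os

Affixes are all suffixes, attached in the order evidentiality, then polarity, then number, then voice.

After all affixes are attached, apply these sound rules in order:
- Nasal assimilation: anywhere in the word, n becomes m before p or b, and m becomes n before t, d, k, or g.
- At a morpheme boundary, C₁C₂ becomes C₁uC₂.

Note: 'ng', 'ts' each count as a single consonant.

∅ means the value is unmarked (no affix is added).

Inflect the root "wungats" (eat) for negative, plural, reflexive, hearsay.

wungatsibos

Attach evidentiality hearsay -ib (after consonant 'ts') → wungatsib.
polarity = negative: zero marking, form stays wungatsib.
Attach number plural -os → wungatsibos.
voice = reflexive: zero marking, form stays wungatsibos.
Nasal assimilation: no change.
Epenthesis: no change.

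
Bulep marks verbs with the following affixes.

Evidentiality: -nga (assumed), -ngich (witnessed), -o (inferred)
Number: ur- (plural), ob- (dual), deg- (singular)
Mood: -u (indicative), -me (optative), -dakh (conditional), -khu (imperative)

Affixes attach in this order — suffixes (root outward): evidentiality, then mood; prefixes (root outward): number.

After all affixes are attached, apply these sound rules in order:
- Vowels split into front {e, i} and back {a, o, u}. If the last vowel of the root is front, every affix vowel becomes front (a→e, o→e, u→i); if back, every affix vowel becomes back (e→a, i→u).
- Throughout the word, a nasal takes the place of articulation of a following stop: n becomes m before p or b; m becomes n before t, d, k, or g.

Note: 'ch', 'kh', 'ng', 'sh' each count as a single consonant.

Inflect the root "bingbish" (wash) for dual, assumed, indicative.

Attach evidentiality assumed -nga → bingbishnga.
Attach number dual ob- → obbingbishnga.
Attach mood indicative -u → obbingbishngau.
Apply vowel harmony: obbingbishngau → ebbingbishngei.
Nasal assimilation: no change.

ebbingbishngei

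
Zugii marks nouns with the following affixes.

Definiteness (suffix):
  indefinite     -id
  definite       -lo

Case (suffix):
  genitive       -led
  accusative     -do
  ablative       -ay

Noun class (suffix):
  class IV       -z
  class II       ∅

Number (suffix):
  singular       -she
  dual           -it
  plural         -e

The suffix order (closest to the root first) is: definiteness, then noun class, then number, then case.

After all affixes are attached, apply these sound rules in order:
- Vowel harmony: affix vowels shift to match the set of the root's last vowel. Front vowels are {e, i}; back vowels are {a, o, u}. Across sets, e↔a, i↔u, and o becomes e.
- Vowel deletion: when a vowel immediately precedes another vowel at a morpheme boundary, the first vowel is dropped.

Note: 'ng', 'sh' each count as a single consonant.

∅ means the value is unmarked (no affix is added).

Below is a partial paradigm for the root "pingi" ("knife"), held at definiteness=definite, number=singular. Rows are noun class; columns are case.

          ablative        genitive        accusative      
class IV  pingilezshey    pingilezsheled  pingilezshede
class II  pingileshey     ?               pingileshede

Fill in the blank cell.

Attach definiteness definite -lo → pingilo.
noun class = class II: zero marking, form stays pingilo.
Attach number singular -she → pingiloshe.
Attach case genitive -led → pingilosheled.
Apply vowel harmony: pingilosheled → pingilesheled.
Vowel deletion: no change.

pingilesheled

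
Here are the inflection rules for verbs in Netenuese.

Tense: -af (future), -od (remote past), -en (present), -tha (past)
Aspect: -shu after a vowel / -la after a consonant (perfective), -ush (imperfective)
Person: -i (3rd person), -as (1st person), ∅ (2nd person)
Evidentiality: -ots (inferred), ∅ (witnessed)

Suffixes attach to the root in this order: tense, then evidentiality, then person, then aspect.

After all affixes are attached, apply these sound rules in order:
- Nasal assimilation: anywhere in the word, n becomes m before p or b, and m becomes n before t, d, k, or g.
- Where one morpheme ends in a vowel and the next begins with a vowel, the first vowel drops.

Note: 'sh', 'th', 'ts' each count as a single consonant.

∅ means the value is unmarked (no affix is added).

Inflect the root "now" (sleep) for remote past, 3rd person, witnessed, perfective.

nowodishu

Attach tense remote past -od → nowod.
evidentiality = witnessed: zero marking, form stays nowod.
Attach person 3rd person -i → nowodi.
Attach aspect perfective -shu (after vowel 'i') → nowodishu.
Nasal assimilation: no change.
Vowel deletion: no change.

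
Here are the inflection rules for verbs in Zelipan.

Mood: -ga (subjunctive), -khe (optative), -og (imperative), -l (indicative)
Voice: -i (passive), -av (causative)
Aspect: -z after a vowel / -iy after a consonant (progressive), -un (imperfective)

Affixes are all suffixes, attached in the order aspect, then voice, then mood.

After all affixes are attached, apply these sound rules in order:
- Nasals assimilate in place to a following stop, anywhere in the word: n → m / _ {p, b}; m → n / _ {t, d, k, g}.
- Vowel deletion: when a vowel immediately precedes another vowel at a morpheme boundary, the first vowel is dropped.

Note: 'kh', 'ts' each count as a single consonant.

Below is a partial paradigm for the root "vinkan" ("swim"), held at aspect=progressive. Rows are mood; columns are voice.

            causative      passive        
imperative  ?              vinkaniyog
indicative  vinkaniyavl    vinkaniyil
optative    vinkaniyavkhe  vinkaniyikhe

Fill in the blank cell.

Attach aspect progressive -iy (after consonant 'n') → vinkaniy.
Attach voice causative -av → vinkaniyav.
Attach mood imperative -og → vinkaniyavog.
Nasal assimilation: no change.
Vowel deletion: no change.

vinkaniyavog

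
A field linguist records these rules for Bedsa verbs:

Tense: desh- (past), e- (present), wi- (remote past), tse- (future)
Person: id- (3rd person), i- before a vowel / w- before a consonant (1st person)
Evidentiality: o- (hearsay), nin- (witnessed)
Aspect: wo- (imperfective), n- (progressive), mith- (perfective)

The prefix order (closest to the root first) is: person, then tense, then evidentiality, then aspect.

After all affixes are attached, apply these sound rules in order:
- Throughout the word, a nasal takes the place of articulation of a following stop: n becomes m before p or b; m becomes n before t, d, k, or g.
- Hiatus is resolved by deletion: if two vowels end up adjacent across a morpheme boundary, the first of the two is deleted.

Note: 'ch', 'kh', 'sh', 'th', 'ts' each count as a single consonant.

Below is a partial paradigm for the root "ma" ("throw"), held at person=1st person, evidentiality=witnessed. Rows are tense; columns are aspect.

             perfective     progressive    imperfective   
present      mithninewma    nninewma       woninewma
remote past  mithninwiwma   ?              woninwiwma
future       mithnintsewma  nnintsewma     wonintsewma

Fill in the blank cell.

Attach person 1st person w- (before consonant 'm') → wma.
Attach tense remote past wi- → wiwma.
Attach evidentiality witnessed nin- → ninwiwma.
Attach aspect progressive n- → nninwiwma.
Nasal assimilation: no change.
Vowel deletion: no change.

nninwiwma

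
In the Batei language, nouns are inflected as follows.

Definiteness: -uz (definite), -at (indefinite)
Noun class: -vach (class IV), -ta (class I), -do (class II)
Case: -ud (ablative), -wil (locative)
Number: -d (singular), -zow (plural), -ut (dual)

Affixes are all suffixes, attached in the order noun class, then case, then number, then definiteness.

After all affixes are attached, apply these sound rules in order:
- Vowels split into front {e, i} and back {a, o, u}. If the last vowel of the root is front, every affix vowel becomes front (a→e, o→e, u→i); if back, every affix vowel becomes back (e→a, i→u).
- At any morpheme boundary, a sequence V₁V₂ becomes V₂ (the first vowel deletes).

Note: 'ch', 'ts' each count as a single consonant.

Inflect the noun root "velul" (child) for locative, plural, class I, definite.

velultawulzowuz

Attach noun class class I -ta → velulta.
Attach case locative -wil → velultawil.
Attach number plural -zow → velultawilzow.
Attach definiteness definite -uz → velultawilzowuz.
Apply vowel harmony: velultawilzowuz → velultawulzowuz.
Vowel deletion: no change.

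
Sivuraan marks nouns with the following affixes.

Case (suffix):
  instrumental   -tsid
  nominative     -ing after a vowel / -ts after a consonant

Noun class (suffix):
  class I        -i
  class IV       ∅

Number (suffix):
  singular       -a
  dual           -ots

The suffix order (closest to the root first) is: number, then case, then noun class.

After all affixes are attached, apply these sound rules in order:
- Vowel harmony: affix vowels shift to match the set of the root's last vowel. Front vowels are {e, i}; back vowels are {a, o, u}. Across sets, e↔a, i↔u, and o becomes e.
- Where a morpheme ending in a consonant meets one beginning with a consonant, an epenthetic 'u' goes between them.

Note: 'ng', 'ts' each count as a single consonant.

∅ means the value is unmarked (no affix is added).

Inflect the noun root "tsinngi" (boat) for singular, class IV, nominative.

tsinngieing

Attach number singular -a → tsinngia.
Attach case nominative -ing (after vowel 'a') → tsinngiaing.
noun class = class IV: zero marking, form stays tsinngiaing.
Apply vowel harmony: tsinngiaing → tsinngieing.
Epenthesis: no change.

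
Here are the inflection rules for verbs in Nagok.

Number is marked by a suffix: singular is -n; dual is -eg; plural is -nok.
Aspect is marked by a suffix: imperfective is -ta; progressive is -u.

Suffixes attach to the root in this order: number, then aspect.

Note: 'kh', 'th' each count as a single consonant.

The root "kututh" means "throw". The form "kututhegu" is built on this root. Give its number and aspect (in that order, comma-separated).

dual, progressive

Segment: kututh-eg-u.
number: -eg → dual.
aspect: -u → progressive.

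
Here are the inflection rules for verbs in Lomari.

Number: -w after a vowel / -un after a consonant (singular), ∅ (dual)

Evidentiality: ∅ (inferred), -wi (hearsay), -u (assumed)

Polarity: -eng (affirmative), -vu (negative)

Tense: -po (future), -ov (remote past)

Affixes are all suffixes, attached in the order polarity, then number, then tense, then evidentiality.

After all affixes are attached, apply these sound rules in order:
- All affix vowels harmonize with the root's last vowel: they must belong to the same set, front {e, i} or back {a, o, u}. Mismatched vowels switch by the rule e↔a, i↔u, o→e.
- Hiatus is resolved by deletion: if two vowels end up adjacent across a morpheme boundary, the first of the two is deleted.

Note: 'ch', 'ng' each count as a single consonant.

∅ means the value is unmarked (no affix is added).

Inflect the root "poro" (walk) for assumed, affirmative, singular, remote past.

porangunovu

Attach polarity affirmative -eng → poroeng.
Attach number singular -un (after consonant 'ng') → poroengun.
Attach tense remote past -ov → poroengunov.
Attach evidentiality assumed -u → poroengunovu.
Apply vowel harmony: poroengunovu → poroangunovu.
Apply vowel deletion: poroangunovu → porangunovu.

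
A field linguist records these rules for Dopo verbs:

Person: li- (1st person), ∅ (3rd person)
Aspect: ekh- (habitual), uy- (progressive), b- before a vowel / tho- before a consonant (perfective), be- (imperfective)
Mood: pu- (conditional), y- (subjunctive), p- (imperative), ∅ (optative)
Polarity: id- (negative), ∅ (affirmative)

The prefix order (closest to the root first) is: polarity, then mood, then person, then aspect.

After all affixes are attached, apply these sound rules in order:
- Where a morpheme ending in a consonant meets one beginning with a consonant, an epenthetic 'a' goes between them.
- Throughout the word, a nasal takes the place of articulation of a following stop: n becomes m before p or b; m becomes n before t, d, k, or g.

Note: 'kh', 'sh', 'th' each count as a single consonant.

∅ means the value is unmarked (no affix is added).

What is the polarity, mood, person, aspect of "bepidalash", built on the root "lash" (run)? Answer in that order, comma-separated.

Segment: be-p-id-lash.
polarity: id- → negative.
mood: p- → imperative.
person: ∅ → 3rd person.
aspect: be- → imperfective.

negative, imperative, 3rd person, imperfective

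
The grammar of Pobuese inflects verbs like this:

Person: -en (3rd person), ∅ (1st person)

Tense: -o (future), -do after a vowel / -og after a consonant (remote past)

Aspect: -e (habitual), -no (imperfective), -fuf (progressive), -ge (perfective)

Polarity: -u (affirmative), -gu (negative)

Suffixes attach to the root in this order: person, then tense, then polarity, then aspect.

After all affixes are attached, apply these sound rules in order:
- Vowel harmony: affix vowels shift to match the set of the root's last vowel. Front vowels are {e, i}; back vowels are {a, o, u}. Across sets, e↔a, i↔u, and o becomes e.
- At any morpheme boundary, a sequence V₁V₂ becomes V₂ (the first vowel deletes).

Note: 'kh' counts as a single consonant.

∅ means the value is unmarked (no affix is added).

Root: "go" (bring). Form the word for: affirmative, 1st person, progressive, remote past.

godufuf

person = 1st person: zero marking, form stays go.
Attach tense remote past -do (after vowel 'o') → godo.
Attach polarity affirmative -u → godou.
Attach aspect progressive -fuf → godoufuf.
Vowel harmony: no change.
Apply vowel deletion: godoufuf → godufuf.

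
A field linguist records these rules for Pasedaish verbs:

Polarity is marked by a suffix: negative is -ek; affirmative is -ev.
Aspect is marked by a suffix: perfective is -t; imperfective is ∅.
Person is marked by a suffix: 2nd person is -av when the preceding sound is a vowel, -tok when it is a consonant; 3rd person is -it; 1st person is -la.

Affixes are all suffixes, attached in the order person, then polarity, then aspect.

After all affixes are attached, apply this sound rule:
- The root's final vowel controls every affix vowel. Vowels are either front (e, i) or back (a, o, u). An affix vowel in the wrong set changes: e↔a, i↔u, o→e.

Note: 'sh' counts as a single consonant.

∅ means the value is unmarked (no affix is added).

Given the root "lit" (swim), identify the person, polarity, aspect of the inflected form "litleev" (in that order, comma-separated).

Segment: lit-la-ev.
person: -la → 1st person.
polarity: -ev → affirmative.
aspect: ∅ → imperfective.

1st person, affirmative, imperfective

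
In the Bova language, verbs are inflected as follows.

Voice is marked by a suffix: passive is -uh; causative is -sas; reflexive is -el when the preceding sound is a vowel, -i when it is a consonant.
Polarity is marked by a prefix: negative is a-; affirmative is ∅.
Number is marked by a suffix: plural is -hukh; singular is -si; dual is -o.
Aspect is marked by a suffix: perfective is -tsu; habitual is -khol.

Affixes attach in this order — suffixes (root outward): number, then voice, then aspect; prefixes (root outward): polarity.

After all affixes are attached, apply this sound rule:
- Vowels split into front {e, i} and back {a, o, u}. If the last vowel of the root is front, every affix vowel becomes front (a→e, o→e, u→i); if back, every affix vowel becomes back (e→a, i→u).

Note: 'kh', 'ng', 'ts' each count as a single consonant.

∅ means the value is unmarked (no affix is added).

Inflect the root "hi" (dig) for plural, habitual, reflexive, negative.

ehihikhikhel

Attach number plural -hukh → hihukh.
Attach voice reflexive -i (after consonant 'kh') → hihukhi.
Attach aspect habitual -khol → hihukhikhol.
Attach polarity negative a- → ahihukhikhol.
Apply vowel harmony: ahihukhikhol → ehihikhikhel.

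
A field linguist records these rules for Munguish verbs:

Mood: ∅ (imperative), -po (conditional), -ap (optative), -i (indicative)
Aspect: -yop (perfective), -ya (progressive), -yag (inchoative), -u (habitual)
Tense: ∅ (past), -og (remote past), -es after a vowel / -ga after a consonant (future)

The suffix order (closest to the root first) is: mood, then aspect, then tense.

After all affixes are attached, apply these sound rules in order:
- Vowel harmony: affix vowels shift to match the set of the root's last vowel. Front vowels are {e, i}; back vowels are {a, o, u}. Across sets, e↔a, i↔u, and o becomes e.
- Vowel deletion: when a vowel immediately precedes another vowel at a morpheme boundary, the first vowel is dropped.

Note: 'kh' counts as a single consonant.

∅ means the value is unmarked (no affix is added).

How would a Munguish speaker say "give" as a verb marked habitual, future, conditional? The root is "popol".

popolpas

Attach mood conditional -po → popolpo.
Attach aspect habitual -u → popolpou.
Attach tense future -es (after vowel 'u') → popolpoues.
Apply vowel harmony: popolpoues → popolpouas.
Apply vowel deletion: popolpouas → popolpas.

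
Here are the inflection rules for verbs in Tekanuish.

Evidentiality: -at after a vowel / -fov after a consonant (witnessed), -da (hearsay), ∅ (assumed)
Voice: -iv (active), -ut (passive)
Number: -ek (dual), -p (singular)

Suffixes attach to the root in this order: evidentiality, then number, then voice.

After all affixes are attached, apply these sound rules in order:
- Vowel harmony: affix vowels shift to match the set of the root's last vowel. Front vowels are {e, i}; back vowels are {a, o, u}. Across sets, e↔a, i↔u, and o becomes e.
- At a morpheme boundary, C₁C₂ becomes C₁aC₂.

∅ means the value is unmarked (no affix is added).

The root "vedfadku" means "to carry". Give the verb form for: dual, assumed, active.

evidentiality = assumed: zero marking, form stays vedfadku.
Attach number dual -ek → vedfadkuek.
Attach voice active -iv → vedfadkuekiv.
Apply vowel harmony: vedfadkuekiv → vedfadkuakuv.
Epenthesis: no change.

vedfadkuakuv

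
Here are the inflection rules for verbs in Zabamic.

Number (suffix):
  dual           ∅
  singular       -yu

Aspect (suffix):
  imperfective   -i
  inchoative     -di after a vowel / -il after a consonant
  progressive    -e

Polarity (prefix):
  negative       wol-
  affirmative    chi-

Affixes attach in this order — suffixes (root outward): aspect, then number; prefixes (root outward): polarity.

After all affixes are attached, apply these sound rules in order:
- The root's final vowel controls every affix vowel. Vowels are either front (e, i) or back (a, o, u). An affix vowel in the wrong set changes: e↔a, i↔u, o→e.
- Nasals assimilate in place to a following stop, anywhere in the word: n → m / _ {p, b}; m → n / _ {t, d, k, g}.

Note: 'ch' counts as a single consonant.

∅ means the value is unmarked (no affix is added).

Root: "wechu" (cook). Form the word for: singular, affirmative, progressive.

chuwechuayu

Attach aspect progressive -e → wechue.
Attach number singular -yu → wechueyu.
Attach polarity affirmative chi- → chiwechueyu.
Apply vowel harmony: chiwechueyu → chuwechuayu.
Nasal assimilation: no change.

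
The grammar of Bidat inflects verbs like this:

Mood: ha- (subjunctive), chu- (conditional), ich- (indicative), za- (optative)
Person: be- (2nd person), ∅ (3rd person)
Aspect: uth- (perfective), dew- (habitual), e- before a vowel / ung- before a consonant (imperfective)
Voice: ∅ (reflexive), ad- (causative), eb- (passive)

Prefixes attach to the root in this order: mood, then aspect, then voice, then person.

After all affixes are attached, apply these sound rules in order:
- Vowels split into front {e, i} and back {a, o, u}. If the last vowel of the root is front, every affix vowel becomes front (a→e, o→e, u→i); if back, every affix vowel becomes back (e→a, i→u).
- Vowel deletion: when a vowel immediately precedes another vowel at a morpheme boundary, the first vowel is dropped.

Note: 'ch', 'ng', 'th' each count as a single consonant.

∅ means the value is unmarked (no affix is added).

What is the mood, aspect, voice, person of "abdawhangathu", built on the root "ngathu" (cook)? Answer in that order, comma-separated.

Segment: eb-dew-ha-ngathu.
mood: ha- → subjunctive.
aspect: dew- → habitual.
voice: eb- → passive.
person: ∅ → 3rd person.

subjunctive, habitual, passive, 3rd person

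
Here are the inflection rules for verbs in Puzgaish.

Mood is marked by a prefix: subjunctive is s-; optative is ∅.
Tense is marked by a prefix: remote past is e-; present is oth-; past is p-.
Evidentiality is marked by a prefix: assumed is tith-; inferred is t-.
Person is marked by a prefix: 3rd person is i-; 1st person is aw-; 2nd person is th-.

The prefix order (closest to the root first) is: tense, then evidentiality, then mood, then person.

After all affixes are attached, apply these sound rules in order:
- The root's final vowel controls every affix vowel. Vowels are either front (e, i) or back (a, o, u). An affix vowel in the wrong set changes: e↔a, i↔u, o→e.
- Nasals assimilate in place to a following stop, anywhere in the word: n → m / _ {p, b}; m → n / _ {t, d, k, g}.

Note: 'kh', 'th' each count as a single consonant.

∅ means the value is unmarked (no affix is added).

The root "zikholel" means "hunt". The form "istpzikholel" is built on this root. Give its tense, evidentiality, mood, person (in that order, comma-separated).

past, inferred, subjunctive, 3rd person

Segment: i-s-t-p-zikholel.
tense: p- → past.
evidentiality: t- → inferred.
mood: s- → subjunctive.
person: i- → 3rd person.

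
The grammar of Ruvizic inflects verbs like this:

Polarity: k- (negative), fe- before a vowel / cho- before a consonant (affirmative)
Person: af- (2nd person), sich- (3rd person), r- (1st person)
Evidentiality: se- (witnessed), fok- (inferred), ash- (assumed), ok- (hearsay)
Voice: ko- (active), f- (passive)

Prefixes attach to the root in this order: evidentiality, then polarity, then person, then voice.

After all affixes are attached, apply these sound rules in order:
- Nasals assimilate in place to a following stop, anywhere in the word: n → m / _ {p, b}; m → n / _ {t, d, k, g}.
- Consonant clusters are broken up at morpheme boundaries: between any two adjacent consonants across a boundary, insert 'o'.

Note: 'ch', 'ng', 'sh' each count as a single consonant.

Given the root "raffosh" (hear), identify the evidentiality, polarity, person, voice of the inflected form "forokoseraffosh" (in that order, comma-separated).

Segment: f-r-k-se-raffosh.
evidentiality: se- → witnessed.
polarity: k- → negative.
person: r- → 1st person.
voice: f- → passive.

witnessed, negative, 1st person, passive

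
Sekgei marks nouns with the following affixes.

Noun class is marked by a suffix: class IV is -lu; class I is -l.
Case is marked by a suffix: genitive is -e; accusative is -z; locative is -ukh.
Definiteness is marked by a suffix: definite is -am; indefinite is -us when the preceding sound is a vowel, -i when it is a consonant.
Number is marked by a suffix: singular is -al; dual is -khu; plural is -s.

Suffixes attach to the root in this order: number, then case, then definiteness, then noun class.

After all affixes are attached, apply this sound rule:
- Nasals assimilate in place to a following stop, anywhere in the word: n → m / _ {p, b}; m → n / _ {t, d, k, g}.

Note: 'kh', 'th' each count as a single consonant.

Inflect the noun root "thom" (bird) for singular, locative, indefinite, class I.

thomalukhil

Attach number singular -al → thomal.
Attach case locative -ukh → thomalukh.
Attach definiteness indefinite -i (after consonant 'kh') → thomalukhi.
Attach noun class class I -l → thomalukhil.
Nasal assimilation: no change.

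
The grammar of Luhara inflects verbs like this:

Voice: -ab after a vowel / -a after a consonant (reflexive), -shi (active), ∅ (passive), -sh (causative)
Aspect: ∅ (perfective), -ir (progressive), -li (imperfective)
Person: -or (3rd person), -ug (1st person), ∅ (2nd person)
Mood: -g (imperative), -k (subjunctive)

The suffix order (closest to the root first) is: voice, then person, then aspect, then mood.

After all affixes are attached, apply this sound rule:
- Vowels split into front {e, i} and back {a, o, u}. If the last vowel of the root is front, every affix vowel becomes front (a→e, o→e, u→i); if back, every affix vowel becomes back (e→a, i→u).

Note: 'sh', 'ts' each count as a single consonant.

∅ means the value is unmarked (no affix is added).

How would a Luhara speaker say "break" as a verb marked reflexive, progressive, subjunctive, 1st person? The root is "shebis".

Attach voice reflexive -a (after consonant 's') → shebisa.
Attach person 1st person -ug → shebisaug.
Attach aspect progressive -ir → shebisaugir.
Attach mood subjunctive -k → shebisaugirk.
Apply vowel harmony: shebisaugirk → shebiseigirk.

shebiseigirk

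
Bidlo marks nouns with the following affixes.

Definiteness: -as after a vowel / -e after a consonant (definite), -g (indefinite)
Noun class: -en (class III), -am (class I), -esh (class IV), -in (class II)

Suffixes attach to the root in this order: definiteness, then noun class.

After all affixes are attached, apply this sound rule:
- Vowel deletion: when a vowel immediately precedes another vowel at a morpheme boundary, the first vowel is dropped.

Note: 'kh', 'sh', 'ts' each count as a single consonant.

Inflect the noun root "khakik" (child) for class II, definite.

khakikin

Attach definiteness definite -e (after consonant 'k') → khakike.
Attach noun class class II -in → khakikein.
Apply vowel deletion: khakikein → khakikin.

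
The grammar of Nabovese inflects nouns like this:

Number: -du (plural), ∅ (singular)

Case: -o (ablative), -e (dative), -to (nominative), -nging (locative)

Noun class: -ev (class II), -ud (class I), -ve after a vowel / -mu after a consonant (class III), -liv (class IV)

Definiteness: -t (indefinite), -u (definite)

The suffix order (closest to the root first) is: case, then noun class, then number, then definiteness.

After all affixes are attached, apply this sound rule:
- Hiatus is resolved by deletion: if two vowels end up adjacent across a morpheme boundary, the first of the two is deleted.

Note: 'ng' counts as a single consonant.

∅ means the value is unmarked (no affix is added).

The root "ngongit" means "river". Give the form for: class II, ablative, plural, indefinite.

ngongitevdut

Attach case ablative -o → ngongito.
Attach noun class class II -ev → ngongitoev.
Attach number plural -du → ngongitoevdu.
Attach definiteness indefinite -t → ngongitoevdut.
Apply vowel deletion: ngongitoevdut → ngongitevdut.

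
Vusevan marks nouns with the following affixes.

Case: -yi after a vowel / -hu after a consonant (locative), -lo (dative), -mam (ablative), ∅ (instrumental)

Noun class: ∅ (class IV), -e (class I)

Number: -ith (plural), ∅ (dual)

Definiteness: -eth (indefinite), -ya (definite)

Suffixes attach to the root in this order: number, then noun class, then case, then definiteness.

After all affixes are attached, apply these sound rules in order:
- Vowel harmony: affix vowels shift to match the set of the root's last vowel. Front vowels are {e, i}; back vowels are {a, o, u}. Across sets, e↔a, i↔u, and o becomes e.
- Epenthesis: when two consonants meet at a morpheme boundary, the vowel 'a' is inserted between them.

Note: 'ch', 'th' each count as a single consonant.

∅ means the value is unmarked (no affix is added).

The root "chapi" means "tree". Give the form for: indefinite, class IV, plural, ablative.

Attach number plural -ith → chapiith.
noun class = class IV: zero marking, form stays chapiith.
Attach case ablative -mam → chapiithmam.
Attach definiteness indefinite -eth → chapiithmameth.
Apply vowel harmony: chapiithmameth → chapiithmemeth.
Apply epenthesis: chapiithmemeth → chapiithamemeth.

chapiithamemeth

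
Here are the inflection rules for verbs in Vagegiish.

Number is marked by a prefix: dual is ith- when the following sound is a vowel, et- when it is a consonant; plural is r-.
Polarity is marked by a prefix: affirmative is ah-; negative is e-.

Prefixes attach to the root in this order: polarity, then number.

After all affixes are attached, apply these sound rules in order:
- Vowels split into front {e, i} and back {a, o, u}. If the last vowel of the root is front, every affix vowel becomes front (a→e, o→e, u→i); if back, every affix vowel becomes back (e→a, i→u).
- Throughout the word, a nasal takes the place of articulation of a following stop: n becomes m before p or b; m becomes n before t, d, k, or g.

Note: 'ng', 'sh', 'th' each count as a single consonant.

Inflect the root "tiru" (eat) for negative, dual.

uthatiru

Attach polarity negative e- → etiru.
Attach number dual ith- (before vowel 'e') → ithetiru.
Apply vowel harmony: ithetiru → uthatiru.
Nasal assimilation: no change.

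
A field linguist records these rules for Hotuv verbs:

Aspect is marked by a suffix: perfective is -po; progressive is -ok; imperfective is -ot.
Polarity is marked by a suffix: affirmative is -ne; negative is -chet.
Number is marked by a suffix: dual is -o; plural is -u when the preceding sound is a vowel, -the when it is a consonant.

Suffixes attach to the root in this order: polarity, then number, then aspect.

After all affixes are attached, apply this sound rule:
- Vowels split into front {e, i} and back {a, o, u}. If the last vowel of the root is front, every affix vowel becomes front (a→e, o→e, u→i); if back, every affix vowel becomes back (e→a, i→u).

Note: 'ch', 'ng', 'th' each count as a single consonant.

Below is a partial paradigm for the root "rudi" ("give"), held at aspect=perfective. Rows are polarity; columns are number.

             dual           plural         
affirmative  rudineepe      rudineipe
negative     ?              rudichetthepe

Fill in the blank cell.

Attach polarity negative -chet → rudichet.
Attach number dual -o → rudicheto.
Attach aspect perfective -po → rudichetopo.
Apply vowel harmony: rudichetopo → rudichetepe.

rudichetepe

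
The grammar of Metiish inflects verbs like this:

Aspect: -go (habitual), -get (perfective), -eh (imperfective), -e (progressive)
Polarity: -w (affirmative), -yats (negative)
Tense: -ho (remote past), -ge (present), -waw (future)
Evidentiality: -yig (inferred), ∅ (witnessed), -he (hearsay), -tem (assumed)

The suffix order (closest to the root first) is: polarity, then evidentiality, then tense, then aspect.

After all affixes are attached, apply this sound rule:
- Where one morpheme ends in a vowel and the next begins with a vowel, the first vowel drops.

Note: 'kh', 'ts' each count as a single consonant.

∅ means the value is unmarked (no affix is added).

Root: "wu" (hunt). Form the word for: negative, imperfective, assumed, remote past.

wuyatstemheh

Attach polarity negative -yats → wuyats.
Attach evidentiality assumed -tem → wuyatstem.
Attach tense remote past -ho → wuyatstemho.
Attach aspect imperfective -eh → wuyatstemhoeh.
Apply vowel deletion: wuyatstemhoeh → wuyatstemheh.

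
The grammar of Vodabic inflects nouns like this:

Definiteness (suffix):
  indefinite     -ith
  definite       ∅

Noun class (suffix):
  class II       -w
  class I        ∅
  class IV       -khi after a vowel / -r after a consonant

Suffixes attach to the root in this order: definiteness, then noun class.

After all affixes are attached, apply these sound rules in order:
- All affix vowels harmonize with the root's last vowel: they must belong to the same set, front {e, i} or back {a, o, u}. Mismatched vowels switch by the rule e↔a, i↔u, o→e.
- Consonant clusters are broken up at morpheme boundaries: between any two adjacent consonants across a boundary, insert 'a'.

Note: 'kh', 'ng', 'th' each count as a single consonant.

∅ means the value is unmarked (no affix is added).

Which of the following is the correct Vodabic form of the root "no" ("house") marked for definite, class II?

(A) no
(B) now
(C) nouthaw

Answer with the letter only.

B

definiteness = definite: zero marking, form stays no.
Attach noun class class II -w → now.
Vowel harmony: no change.
Epenthesis: no change.
So the correct form is now, option (B).
(A) no is wrong: it uses class I instead of class II for noun class.
(C) nouthaw is wrong: it uses indefinite instead of definite for definiteness.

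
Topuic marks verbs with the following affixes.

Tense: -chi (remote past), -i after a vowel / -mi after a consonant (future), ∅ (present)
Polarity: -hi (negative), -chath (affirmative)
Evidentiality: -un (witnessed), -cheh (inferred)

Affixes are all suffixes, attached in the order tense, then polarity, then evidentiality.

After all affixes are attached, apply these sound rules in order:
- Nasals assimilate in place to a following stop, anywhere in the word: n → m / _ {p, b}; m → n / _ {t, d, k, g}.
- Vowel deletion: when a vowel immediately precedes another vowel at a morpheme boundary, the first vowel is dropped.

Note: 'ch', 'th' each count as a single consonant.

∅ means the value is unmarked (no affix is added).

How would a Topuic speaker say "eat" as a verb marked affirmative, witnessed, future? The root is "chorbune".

chorbunichathun

Attach tense future -i (after vowel 'e') → chorbunei.
Attach polarity affirmative -chath → chorbuneichath.
Attach evidentiality witnessed -un → chorbuneichathun.
Nasal assimilation: no change.
Apply vowel deletion: chorbuneichathun → chorbunichathun.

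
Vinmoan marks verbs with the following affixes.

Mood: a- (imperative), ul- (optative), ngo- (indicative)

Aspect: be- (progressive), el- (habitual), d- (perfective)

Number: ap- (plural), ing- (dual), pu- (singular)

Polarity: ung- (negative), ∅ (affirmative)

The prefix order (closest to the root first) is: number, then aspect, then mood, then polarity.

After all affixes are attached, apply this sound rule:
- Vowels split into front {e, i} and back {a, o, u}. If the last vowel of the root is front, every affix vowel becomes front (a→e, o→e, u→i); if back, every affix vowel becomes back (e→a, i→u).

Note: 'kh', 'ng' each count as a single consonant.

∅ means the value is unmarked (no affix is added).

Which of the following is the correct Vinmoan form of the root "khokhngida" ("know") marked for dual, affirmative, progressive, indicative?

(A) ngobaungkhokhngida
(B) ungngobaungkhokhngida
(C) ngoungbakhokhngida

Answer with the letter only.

A

Attach number dual ing- → ingkhokhngida.
Attach aspect progressive be- → beingkhokhngida.
Attach mood indicative ngo- → ngobeingkhokhngida.
polarity = affirmative: zero marking, form stays ngobeingkhokhngida.
Apply vowel harmony: ngobeingkhokhngida → ngobaungkhokhngida.
So the correct form is ngobaungkhokhngida, option (A).
(C) ngoungbakhokhngida is wrong: it has the affixes in the wrong order.
(B) ungngobaungkhokhngida is wrong: it uses negative instead of affirmative for polarity.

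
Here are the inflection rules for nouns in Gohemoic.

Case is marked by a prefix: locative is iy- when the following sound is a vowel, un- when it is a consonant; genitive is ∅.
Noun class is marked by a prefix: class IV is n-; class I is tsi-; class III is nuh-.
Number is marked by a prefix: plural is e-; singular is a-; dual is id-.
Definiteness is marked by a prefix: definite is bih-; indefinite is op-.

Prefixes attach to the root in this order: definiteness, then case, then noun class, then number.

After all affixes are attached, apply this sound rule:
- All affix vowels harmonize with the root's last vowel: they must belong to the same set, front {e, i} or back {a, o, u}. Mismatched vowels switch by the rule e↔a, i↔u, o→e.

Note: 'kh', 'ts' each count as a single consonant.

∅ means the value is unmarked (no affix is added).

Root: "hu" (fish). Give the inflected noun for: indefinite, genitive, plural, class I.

atsuophu

Attach definiteness indefinite op- → ophu.
case = genitive: zero marking, form stays ophu.
Attach noun class class I tsi- → tsiophu.
Attach number plural e- → etsiophu.
Apply vowel harmony: etsiophu → atsuophu.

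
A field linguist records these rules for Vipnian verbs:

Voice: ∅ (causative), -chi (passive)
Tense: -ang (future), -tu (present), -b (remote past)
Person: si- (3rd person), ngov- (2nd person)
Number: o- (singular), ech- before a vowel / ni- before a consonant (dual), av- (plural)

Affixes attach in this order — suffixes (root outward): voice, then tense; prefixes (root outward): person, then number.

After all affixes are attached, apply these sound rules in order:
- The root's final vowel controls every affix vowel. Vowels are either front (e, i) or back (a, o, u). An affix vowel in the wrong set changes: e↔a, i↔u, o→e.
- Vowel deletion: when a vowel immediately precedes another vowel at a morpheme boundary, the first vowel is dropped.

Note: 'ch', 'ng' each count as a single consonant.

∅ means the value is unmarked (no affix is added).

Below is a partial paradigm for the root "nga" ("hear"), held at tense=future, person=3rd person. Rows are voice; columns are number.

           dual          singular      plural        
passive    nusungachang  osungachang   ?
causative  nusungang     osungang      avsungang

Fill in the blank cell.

avsungachang

Attach voice passive -chi → ngachi.
Attach tense future -ang → ngachiang.
Attach person 3rd person si- → singachiang.
Attach number plural av- → avsingachiang.
Apply vowel harmony: avsingachiang → avsungachuang.
Apply vowel deletion: avsungachuang → avsungachang.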